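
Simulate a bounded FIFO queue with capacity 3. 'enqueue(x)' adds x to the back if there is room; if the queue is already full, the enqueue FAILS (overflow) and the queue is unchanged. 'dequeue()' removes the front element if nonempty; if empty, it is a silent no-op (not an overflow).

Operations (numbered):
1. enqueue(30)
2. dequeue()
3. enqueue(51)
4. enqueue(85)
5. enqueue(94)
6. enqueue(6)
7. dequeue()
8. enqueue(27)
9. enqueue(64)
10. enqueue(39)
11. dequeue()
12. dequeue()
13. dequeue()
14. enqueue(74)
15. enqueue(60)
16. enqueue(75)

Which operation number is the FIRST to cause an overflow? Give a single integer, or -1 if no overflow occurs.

1. enqueue(30): size=1
2. dequeue(): size=0
3. enqueue(51): size=1
4. enqueue(85): size=2
5. enqueue(94): size=3
6. enqueue(6): size=3=cap → OVERFLOW (fail)
7. dequeue(): size=2
8. enqueue(27): size=3
9. enqueue(64): size=3=cap → OVERFLOW (fail)
10. enqueue(39): size=3=cap → OVERFLOW (fail)
11. dequeue(): size=2
12. dequeue(): size=1
13. dequeue(): size=0
14. enqueue(74): size=1
15. enqueue(60): size=2
16. enqueue(75): size=3

Answer: 6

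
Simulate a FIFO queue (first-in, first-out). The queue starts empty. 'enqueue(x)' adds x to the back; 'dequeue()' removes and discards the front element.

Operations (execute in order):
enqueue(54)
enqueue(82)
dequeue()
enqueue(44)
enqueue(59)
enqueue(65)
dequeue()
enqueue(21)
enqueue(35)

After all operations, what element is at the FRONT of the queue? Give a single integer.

Answer: 44

Derivation:
enqueue(54): queue = [54]
enqueue(82): queue = [54, 82]
dequeue(): queue = [82]
enqueue(44): queue = [82, 44]
enqueue(59): queue = [82, 44, 59]
enqueue(65): queue = [82, 44, 59, 65]
dequeue(): queue = [44, 59, 65]
enqueue(21): queue = [44, 59, 65, 21]
enqueue(35): queue = [44, 59, 65, 21, 35]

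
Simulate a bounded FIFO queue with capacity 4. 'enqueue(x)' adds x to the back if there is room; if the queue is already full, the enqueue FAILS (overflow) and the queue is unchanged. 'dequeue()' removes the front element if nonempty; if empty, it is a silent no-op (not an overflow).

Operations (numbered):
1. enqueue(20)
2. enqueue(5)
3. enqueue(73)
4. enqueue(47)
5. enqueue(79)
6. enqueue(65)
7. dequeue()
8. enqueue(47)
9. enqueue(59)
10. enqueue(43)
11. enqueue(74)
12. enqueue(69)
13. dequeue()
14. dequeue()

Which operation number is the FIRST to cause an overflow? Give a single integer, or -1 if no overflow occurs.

1. enqueue(20): size=1
2. enqueue(5): size=2
3. enqueue(73): size=3
4. enqueue(47): size=4
5. enqueue(79): size=4=cap → OVERFLOW (fail)
6. enqueue(65): size=4=cap → OVERFLOW (fail)
7. dequeue(): size=3
8. enqueue(47): size=4
9. enqueue(59): size=4=cap → OVERFLOW (fail)
10. enqueue(43): size=4=cap → OVERFLOW (fail)
11. enqueue(74): size=4=cap → OVERFLOW (fail)
12. enqueue(69): size=4=cap → OVERFLOW (fail)
13. dequeue(): size=3
14. dequeue(): size=2

Answer: 5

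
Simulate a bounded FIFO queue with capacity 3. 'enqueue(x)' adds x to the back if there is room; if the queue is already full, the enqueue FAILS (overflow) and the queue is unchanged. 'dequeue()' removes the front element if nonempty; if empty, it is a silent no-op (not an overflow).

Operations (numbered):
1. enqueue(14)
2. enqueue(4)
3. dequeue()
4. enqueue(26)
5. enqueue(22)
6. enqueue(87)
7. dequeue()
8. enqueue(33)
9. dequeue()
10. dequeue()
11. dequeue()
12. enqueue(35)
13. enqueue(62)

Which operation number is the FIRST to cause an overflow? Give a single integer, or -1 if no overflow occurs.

1. enqueue(14): size=1
2. enqueue(4): size=2
3. dequeue(): size=1
4. enqueue(26): size=2
5. enqueue(22): size=3
6. enqueue(87): size=3=cap → OVERFLOW (fail)
7. dequeue(): size=2
8. enqueue(33): size=3
9. dequeue(): size=2
10. dequeue(): size=1
11. dequeue(): size=0
12. enqueue(35): size=1
13. enqueue(62): size=2

Answer: 6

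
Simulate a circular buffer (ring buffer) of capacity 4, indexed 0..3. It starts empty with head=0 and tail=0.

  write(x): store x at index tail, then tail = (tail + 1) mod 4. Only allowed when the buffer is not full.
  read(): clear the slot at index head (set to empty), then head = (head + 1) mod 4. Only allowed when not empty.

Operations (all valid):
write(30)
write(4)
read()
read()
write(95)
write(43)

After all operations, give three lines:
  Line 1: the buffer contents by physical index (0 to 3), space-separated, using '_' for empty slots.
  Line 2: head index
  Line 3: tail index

write(30): buf=[30 _ _ _], head=0, tail=1, size=1
write(4): buf=[30 4 _ _], head=0, tail=2, size=2
read(): buf=[_ 4 _ _], head=1, tail=2, size=1
read(): buf=[_ _ _ _], head=2, tail=2, size=0
write(95): buf=[_ _ 95 _], head=2, tail=3, size=1
write(43): buf=[_ _ 95 43], head=2, tail=0, size=2

Answer: _ _ 95 43
2
0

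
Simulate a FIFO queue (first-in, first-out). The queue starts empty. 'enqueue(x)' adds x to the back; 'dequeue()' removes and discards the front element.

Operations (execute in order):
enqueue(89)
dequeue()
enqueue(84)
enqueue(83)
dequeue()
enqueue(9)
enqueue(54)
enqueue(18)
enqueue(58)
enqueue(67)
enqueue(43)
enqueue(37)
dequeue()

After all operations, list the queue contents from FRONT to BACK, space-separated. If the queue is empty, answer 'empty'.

enqueue(89): [89]
dequeue(): []
enqueue(84): [84]
enqueue(83): [84, 83]
dequeue(): [83]
enqueue(9): [83, 9]
enqueue(54): [83, 9, 54]
enqueue(18): [83, 9, 54, 18]
enqueue(58): [83, 9, 54, 18, 58]
enqueue(67): [83, 9, 54, 18, 58, 67]
enqueue(43): [83, 9, 54, 18, 58, 67, 43]
enqueue(37): [83, 9, 54, 18, 58, 67, 43, 37]
dequeue(): [9, 54, 18, 58, 67, 43, 37]

Answer: 9 54 18 58 67 43 37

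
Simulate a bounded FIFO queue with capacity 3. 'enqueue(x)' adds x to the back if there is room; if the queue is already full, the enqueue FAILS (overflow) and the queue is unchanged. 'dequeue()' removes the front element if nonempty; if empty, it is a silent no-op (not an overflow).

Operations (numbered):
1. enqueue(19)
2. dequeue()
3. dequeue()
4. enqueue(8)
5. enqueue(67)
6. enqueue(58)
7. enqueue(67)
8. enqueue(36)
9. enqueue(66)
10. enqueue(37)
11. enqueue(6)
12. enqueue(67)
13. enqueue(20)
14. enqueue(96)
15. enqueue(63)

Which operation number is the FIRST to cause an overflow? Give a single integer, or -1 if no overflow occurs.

1. enqueue(19): size=1
2. dequeue(): size=0
3. dequeue(): empty, no-op, size=0
4. enqueue(8): size=1
5. enqueue(67): size=2
6. enqueue(58): size=3
7. enqueue(67): size=3=cap → OVERFLOW (fail)
8. enqueue(36): size=3=cap → OVERFLOW (fail)
9. enqueue(66): size=3=cap → OVERFLOW (fail)
10. enqueue(37): size=3=cap → OVERFLOW (fail)
11. enqueue(6): size=3=cap → OVERFLOW (fail)
12. enqueue(67): size=3=cap → OVERFLOW (fail)
13. enqueue(20): size=3=cap → OVERFLOW (fail)
14. enqueue(96): size=3=cap → OVERFLOW (fail)
15. enqueue(63): size=3=cap → OVERFLOW (fail)

Answer: 7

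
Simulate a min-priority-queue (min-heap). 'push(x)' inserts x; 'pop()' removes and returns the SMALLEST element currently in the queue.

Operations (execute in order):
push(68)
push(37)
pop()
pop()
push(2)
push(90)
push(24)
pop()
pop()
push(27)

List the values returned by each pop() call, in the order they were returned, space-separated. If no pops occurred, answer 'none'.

push(68): heap contents = [68]
push(37): heap contents = [37, 68]
pop() → 37: heap contents = [68]
pop() → 68: heap contents = []
push(2): heap contents = [2]
push(90): heap contents = [2, 90]
push(24): heap contents = [2, 24, 90]
pop() → 2: heap contents = [24, 90]
pop() → 24: heap contents = [90]
push(27): heap contents = [27, 90]

Answer: 37 68 2 24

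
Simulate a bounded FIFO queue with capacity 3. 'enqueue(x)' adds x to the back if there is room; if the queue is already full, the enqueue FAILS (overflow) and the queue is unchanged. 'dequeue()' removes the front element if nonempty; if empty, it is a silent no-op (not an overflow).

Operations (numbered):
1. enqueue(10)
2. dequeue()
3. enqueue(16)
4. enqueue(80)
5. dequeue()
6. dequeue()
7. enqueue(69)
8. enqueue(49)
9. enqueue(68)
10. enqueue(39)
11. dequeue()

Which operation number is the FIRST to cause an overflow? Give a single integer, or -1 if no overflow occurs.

1. enqueue(10): size=1
2. dequeue(): size=0
3. enqueue(16): size=1
4. enqueue(80): size=2
5. dequeue(): size=1
6. dequeue(): size=0
7. enqueue(69): size=1
8. enqueue(49): size=2
9. enqueue(68): size=3
10. enqueue(39): size=3=cap → OVERFLOW (fail)
11. dequeue(): size=2

Answer: 10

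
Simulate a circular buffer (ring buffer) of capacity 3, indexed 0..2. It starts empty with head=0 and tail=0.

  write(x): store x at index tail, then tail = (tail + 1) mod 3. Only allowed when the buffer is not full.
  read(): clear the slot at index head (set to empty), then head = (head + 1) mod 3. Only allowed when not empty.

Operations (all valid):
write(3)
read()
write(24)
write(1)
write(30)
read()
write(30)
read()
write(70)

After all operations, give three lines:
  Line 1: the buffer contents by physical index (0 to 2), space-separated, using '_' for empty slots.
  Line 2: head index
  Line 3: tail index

Answer: 30 30 70
0
0

Derivation:
write(3): buf=[3 _ _], head=0, tail=1, size=1
read(): buf=[_ _ _], head=1, tail=1, size=0
write(24): buf=[_ 24 _], head=1, tail=2, size=1
write(1): buf=[_ 24 1], head=1, tail=0, size=2
write(30): buf=[30 24 1], head=1, tail=1, size=3
read(): buf=[30 _ 1], head=2, tail=1, size=2
write(30): buf=[30 30 1], head=2, tail=2, size=3
read(): buf=[30 30 _], head=0, tail=2, size=2
write(70): buf=[30 30 70], head=0, tail=0, size=3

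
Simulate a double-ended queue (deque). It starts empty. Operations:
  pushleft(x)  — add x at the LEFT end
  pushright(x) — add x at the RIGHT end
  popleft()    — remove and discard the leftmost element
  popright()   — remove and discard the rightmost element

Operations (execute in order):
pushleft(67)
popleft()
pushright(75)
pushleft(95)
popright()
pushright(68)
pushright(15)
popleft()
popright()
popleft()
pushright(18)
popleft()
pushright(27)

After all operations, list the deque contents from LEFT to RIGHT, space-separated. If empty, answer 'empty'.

Answer: 27

Derivation:
pushleft(67): [67]
popleft(): []
pushright(75): [75]
pushleft(95): [95, 75]
popright(): [95]
pushright(68): [95, 68]
pushright(15): [95, 68, 15]
popleft(): [68, 15]
popright(): [68]
popleft(): []
pushright(18): [18]
popleft(): []
pushright(27): [27]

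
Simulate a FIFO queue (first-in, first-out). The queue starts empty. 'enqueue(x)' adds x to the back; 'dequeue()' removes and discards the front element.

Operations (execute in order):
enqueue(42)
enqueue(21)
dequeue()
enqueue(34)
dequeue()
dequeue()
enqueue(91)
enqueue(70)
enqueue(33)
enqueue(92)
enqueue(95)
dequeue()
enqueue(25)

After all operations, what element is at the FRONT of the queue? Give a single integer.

Answer: 70

Derivation:
enqueue(42): queue = [42]
enqueue(21): queue = [42, 21]
dequeue(): queue = [21]
enqueue(34): queue = [21, 34]
dequeue(): queue = [34]
dequeue(): queue = []
enqueue(91): queue = [91]
enqueue(70): queue = [91, 70]
enqueue(33): queue = [91, 70, 33]
enqueue(92): queue = [91, 70, 33, 92]
enqueue(95): queue = [91, 70, 33, 92, 95]
dequeue(): queue = [70, 33, 92, 95]
enqueue(25): queue = [70, 33, 92, 95, 25]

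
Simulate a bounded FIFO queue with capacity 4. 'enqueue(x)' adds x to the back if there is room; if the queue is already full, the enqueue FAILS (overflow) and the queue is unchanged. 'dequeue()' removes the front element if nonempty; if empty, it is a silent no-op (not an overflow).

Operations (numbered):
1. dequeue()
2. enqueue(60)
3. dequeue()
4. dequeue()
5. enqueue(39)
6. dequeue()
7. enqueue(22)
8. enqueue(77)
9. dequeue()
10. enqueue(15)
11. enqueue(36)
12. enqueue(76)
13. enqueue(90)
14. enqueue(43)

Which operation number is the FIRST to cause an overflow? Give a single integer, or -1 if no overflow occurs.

1. dequeue(): empty, no-op, size=0
2. enqueue(60): size=1
3. dequeue(): size=0
4. dequeue(): empty, no-op, size=0
5. enqueue(39): size=1
6. dequeue(): size=0
7. enqueue(22): size=1
8. enqueue(77): size=2
9. dequeue(): size=1
10. enqueue(15): size=2
11. enqueue(36): size=3
12. enqueue(76): size=4
13. enqueue(90): size=4=cap → OVERFLOW (fail)
14. enqueue(43): size=4=cap → OVERFLOW (fail)

Answer: 13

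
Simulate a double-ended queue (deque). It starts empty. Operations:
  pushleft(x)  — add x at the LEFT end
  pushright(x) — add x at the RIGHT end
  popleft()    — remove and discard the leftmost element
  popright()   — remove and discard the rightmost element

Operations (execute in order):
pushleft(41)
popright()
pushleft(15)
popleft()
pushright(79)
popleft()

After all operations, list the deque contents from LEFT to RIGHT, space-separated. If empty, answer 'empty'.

Answer: empty

Derivation:
pushleft(41): [41]
popright(): []
pushleft(15): [15]
popleft(): []
pushright(79): [79]
popleft(): []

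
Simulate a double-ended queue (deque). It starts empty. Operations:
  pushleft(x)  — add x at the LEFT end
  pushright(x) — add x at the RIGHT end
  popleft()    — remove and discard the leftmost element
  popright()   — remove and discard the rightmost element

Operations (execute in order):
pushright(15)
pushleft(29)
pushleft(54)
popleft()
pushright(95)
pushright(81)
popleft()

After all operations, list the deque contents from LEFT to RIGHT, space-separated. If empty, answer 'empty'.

Answer: 15 95 81

Derivation:
pushright(15): [15]
pushleft(29): [29, 15]
pushleft(54): [54, 29, 15]
popleft(): [29, 15]
pushright(95): [29, 15, 95]
pushright(81): [29, 15, 95, 81]
popleft(): [15, 95, 81]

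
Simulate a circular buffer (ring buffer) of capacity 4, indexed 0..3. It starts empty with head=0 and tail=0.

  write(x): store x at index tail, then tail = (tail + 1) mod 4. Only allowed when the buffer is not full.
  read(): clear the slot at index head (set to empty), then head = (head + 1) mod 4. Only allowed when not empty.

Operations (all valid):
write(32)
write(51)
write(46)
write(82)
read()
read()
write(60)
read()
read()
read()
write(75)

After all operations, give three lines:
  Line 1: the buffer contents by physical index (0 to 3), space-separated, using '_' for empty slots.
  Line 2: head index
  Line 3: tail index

Answer: _ 75 _ _
1
2

Derivation:
write(32): buf=[32 _ _ _], head=0, tail=1, size=1
write(51): buf=[32 51 _ _], head=0, tail=2, size=2
write(46): buf=[32 51 46 _], head=0, tail=3, size=3
write(82): buf=[32 51 46 82], head=0, tail=0, size=4
read(): buf=[_ 51 46 82], head=1, tail=0, size=3
read(): buf=[_ _ 46 82], head=2, tail=0, size=2
write(60): buf=[60 _ 46 82], head=2, tail=1, size=3
read(): buf=[60 _ _ 82], head=3, tail=1, size=2
read(): buf=[60 _ _ _], head=0, tail=1, size=1
read(): buf=[_ _ _ _], head=1, tail=1, size=0
write(75): buf=[_ 75 _ _], head=1, tail=2, size=1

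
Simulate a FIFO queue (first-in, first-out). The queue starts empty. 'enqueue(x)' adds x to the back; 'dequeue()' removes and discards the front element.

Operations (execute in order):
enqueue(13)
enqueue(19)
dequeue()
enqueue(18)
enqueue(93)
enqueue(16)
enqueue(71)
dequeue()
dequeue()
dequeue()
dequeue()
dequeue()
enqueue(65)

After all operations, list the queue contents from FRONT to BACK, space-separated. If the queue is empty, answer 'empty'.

Answer: 65

Derivation:
enqueue(13): [13]
enqueue(19): [13, 19]
dequeue(): [19]
enqueue(18): [19, 18]
enqueue(93): [19, 18, 93]
enqueue(16): [19, 18, 93, 16]
enqueue(71): [19, 18, 93, 16, 71]
dequeue(): [18, 93, 16, 71]
dequeue(): [93, 16, 71]
dequeue(): [16, 71]
dequeue(): [71]
dequeue(): []
enqueue(65): [65]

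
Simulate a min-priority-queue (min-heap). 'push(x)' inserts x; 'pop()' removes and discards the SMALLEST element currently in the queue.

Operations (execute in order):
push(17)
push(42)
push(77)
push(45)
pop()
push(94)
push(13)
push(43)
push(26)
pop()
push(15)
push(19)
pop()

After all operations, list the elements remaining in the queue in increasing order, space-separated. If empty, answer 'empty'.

push(17): heap contents = [17]
push(42): heap contents = [17, 42]
push(77): heap contents = [17, 42, 77]
push(45): heap contents = [17, 42, 45, 77]
pop() → 17: heap contents = [42, 45, 77]
push(94): heap contents = [42, 45, 77, 94]
push(13): heap contents = [13, 42, 45, 77, 94]
push(43): heap contents = [13, 42, 43, 45, 77, 94]
push(26): heap contents = [13, 26, 42, 43, 45, 77, 94]
pop() → 13: heap contents = [26, 42, 43, 45, 77, 94]
push(15): heap contents = [15, 26, 42, 43, 45, 77, 94]
push(19): heap contents = [15, 19, 26, 42, 43, 45, 77, 94]
pop() → 15: heap contents = [19, 26, 42, 43, 45, 77, 94]

Answer: 19 26 42 43 45 77 94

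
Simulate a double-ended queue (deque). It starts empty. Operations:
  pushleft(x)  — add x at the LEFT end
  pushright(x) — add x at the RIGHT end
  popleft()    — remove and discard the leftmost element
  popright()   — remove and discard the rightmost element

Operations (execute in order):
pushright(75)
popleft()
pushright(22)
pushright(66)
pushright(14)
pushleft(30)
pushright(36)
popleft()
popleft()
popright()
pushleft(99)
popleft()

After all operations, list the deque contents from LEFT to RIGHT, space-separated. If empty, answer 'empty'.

Answer: 66 14

Derivation:
pushright(75): [75]
popleft(): []
pushright(22): [22]
pushright(66): [22, 66]
pushright(14): [22, 66, 14]
pushleft(30): [30, 22, 66, 14]
pushright(36): [30, 22, 66, 14, 36]
popleft(): [22, 66, 14, 36]
popleft(): [66, 14, 36]
popright(): [66, 14]
pushleft(99): [99, 66, 14]
popleft(): [66, 14]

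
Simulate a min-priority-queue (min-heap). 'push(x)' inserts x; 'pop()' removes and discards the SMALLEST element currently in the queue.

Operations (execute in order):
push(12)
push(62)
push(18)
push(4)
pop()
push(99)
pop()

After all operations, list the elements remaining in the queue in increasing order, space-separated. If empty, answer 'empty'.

push(12): heap contents = [12]
push(62): heap contents = [12, 62]
push(18): heap contents = [12, 18, 62]
push(4): heap contents = [4, 12, 18, 62]
pop() → 4: heap contents = [12, 18, 62]
push(99): heap contents = [12, 18, 62, 99]
pop() → 12: heap contents = [18, 62, 99]

Answer: 18 62 99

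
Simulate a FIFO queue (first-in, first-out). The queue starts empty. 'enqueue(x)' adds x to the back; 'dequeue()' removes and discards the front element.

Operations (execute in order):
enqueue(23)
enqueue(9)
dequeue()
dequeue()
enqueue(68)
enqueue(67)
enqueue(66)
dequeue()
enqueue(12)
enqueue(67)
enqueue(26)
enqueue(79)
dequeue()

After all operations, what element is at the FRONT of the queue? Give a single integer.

Answer: 66

Derivation:
enqueue(23): queue = [23]
enqueue(9): queue = [23, 9]
dequeue(): queue = [9]
dequeue(): queue = []
enqueue(68): queue = [68]
enqueue(67): queue = [68, 67]
enqueue(66): queue = [68, 67, 66]
dequeue(): queue = [67, 66]
enqueue(12): queue = [67, 66, 12]
enqueue(67): queue = [67, 66, 12, 67]
enqueue(26): queue = [67, 66, 12, 67, 26]
enqueue(79): queue = [67, 66, 12, 67, 26, 79]
dequeue(): queue = [66, 12, 67, 26, 79]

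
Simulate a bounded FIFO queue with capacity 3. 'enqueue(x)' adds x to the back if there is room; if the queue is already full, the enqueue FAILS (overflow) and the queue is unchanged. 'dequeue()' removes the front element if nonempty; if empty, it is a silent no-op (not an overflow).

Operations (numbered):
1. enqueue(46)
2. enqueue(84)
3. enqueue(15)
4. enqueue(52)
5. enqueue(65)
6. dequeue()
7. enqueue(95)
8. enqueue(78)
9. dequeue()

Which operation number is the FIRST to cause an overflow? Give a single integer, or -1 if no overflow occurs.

1. enqueue(46): size=1
2. enqueue(84): size=2
3. enqueue(15): size=3
4. enqueue(52): size=3=cap → OVERFLOW (fail)
5. enqueue(65): size=3=cap → OVERFLOW (fail)
6. dequeue(): size=2
7. enqueue(95): size=3
8. enqueue(78): size=3=cap → OVERFLOW (fail)
9. dequeue(): size=2

Answer: 4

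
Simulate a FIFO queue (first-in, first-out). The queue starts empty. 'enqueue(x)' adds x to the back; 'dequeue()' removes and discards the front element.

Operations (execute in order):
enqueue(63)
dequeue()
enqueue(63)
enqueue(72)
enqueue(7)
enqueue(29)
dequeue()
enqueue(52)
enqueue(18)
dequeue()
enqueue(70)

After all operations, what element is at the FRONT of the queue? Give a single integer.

enqueue(63): queue = [63]
dequeue(): queue = []
enqueue(63): queue = [63]
enqueue(72): queue = [63, 72]
enqueue(7): queue = [63, 72, 7]
enqueue(29): queue = [63, 72, 7, 29]
dequeue(): queue = [72, 7, 29]
enqueue(52): queue = [72, 7, 29, 52]
enqueue(18): queue = [72, 7, 29, 52, 18]
dequeue(): queue = [7, 29, 52, 18]
enqueue(70): queue = [7, 29, 52, 18, 70]

Answer: 7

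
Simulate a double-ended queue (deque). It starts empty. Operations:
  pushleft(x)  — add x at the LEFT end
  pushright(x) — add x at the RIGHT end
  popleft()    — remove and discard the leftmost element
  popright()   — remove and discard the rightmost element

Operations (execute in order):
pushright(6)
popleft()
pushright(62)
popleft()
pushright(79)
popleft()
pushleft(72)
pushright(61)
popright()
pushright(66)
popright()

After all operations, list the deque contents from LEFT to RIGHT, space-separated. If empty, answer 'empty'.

pushright(6): [6]
popleft(): []
pushright(62): [62]
popleft(): []
pushright(79): [79]
popleft(): []
pushleft(72): [72]
pushright(61): [72, 61]
popright(): [72]
pushright(66): [72, 66]
popright(): [72]

Answer: 72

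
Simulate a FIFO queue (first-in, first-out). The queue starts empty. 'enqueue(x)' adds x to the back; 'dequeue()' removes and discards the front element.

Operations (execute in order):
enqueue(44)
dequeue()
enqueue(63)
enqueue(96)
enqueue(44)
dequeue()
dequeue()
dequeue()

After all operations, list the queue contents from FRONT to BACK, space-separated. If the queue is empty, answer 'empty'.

enqueue(44): [44]
dequeue(): []
enqueue(63): [63]
enqueue(96): [63, 96]
enqueue(44): [63, 96, 44]
dequeue(): [96, 44]
dequeue(): [44]
dequeue(): []

Answer: empty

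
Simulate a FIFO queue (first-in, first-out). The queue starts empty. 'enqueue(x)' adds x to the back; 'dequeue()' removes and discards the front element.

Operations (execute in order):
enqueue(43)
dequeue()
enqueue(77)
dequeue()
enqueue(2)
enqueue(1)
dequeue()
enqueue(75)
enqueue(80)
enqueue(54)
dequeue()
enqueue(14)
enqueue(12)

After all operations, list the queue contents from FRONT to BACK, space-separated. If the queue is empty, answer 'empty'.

Answer: 75 80 54 14 12

Derivation:
enqueue(43): [43]
dequeue(): []
enqueue(77): [77]
dequeue(): []
enqueue(2): [2]
enqueue(1): [2, 1]
dequeue(): [1]
enqueue(75): [1, 75]
enqueue(80): [1, 75, 80]
enqueue(54): [1, 75, 80, 54]
dequeue(): [75, 80, 54]
enqueue(14): [75, 80, 54, 14]
enqueue(12): [75, 80, 54, 14, 12]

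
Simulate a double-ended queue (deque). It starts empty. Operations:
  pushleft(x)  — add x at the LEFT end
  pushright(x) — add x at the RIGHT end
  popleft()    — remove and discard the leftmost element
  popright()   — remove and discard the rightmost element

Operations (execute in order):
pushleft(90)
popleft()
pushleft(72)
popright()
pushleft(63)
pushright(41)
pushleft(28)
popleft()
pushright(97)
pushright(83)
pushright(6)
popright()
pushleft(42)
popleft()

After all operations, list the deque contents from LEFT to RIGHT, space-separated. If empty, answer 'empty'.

pushleft(90): [90]
popleft(): []
pushleft(72): [72]
popright(): []
pushleft(63): [63]
pushright(41): [63, 41]
pushleft(28): [28, 63, 41]
popleft(): [63, 41]
pushright(97): [63, 41, 97]
pushright(83): [63, 41, 97, 83]
pushright(6): [63, 41, 97, 83, 6]
popright(): [63, 41, 97, 83]
pushleft(42): [42, 63, 41, 97, 83]
popleft(): [63, 41, 97, 83]

Answer: 63 41 97 83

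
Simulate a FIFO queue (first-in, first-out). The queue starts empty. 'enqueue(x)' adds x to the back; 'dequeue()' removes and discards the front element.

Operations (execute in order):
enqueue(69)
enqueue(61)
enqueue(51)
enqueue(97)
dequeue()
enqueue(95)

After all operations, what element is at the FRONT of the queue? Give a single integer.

Answer: 61

Derivation:
enqueue(69): queue = [69]
enqueue(61): queue = [69, 61]
enqueue(51): queue = [69, 61, 51]
enqueue(97): queue = [69, 61, 51, 97]
dequeue(): queue = [61, 51, 97]
enqueue(95): queue = [61, 51, 97, 95]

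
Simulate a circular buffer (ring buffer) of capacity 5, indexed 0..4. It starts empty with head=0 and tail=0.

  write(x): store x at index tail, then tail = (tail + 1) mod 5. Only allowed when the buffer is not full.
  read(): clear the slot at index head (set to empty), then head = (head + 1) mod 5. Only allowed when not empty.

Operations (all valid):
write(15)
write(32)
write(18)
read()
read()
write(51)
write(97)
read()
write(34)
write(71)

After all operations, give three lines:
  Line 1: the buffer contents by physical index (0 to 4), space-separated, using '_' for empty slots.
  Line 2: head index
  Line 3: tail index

write(15): buf=[15 _ _ _ _], head=0, tail=1, size=1
write(32): buf=[15 32 _ _ _], head=0, tail=2, size=2
write(18): buf=[15 32 18 _ _], head=0, tail=3, size=3
read(): buf=[_ 32 18 _ _], head=1, tail=3, size=2
read(): buf=[_ _ 18 _ _], head=2, tail=3, size=1
write(51): buf=[_ _ 18 51 _], head=2, tail=4, size=2
write(97): buf=[_ _ 18 51 97], head=2, tail=0, size=3
read(): buf=[_ _ _ 51 97], head=3, tail=0, size=2
write(34): buf=[34 _ _ 51 97], head=3, tail=1, size=3
write(71): buf=[34 71 _ 51 97], head=3, tail=2, size=4

Answer: 34 71 _ 51 97
3
2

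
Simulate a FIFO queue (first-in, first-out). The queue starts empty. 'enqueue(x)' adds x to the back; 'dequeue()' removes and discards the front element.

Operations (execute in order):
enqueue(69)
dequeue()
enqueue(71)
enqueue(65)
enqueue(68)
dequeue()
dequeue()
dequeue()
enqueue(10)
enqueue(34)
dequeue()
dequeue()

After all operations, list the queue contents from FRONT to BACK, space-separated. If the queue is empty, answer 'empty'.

enqueue(69): [69]
dequeue(): []
enqueue(71): [71]
enqueue(65): [71, 65]
enqueue(68): [71, 65, 68]
dequeue(): [65, 68]
dequeue(): [68]
dequeue(): []
enqueue(10): [10]
enqueue(34): [10, 34]
dequeue(): [34]
dequeue(): []

Answer: empty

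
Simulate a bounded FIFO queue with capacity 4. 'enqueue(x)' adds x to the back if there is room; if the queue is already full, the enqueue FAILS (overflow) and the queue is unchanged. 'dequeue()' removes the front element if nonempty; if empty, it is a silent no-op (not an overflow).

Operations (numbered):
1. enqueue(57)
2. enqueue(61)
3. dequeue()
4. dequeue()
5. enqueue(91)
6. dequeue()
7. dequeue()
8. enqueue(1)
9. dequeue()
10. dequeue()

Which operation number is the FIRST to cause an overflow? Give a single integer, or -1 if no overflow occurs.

Answer: -1

Derivation:
1. enqueue(57): size=1
2. enqueue(61): size=2
3. dequeue(): size=1
4. dequeue(): size=0
5. enqueue(91): size=1
6. dequeue(): size=0
7. dequeue(): empty, no-op, size=0
8. enqueue(1): size=1
9. dequeue(): size=0
10. dequeue(): empty, no-op, size=0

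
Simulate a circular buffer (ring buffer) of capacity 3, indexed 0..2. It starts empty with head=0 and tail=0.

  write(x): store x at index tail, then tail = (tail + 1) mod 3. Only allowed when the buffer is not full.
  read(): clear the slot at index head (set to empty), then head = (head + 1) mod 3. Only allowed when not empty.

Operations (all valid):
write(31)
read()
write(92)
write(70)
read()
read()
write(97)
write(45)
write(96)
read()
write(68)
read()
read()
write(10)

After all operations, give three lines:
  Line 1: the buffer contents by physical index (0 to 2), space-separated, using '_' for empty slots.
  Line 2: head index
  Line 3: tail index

write(31): buf=[31 _ _], head=0, tail=1, size=1
read(): buf=[_ _ _], head=1, tail=1, size=0
write(92): buf=[_ 92 _], head=1, tail=2, size=1
write(70): buf=[_ 92 70], head=1, tail=0, size=2
read(): buf=[_ _ 70], head=2, tail=0, size=1
read(): buf=[_ _ _], head=0, tail=0, size=0
write(97): buf=[97 _ _], head=0, tail=1, size=1
write(45): buf=[97 45 _], head=0, tail=2, size=2
write(96): buf=[97 45 96], head=0, tail=0, size=3
read(): buf=[_ 45 96], head=1, tail=0, size=2
write(68): buf=[68 45 96], head=1, tail=1, size=3
read(): buf=[68 _ 96], head=2, tail=1, size=2
read(): buf=[68 _ _], head=0, tail=1, size=1
write(10): buf=[68 10 _], head=0, tail=2, size=2

Answer: 68 10 _
0
2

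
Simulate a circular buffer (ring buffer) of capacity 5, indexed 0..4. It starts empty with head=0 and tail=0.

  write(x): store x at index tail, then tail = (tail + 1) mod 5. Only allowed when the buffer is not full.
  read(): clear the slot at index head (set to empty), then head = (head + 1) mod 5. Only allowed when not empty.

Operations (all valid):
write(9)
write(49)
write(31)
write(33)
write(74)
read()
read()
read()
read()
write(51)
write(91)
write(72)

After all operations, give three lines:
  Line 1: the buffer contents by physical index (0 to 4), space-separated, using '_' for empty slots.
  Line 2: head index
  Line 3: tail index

Answer: 51 91 72 _ 74
4
3

Derivation:
write(9): buf=[9 _ _ _ _], head=0, tail=1, size=1
write(49): buf=[9 49 _ _ _], head=0, tail=2, size=2
write(31): buf=[9 49 31 _ _], head=0, tail=3, size=3
write(33): buf=[9 49 31 33 _], head=0, tail=4, size=4
write(74): buf=[9 49 31 33 74], head=0, tail=0, size=5
read(): buf=[_ 49 31 33 74], head=1, tail=0, size=4
read(): buf=[_ _ 31 33 74], head=2, tail=0, size=3
read(): buf=[_ _ _ 33 74], head=3, tail=0, size=2
read(): buf=[_ _ _ _ 74], head=4, tail=0, size=1
write(51): buf=[51 _ _ _ 74], head=4, tail=1, size=2
write(91): buf=[51 91 _ _ 74], head=4, tail=2, size=3
write(72): buf=[51 91 72 _ 74], head=4, tail=3, size=4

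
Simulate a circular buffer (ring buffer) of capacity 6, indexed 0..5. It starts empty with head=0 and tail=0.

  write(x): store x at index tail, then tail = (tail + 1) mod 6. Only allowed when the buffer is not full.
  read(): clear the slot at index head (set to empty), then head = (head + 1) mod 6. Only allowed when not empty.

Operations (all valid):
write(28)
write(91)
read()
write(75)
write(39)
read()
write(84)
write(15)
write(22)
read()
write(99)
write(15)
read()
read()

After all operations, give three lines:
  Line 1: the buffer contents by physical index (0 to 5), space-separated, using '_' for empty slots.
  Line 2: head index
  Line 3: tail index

Answer: 22 99 15 _ _ 15
5
3

Derivation:
write(28): buf=[28 _ _ _ _ _], head=0, tail=1, size=1
write(91): buf=[28 91 _ _ _ _], head=0, tail=2, size=2
read(): buf=[_ 91 _ _ _ _], head=1, tail=2, size=1
write(75): buf=[_ 91 75 _ _ _], head=1, tail=3, size=2
write(39): buf=[_ 91 75 39 _ _], head=1, tail=4, size=3
read(): buf=[_ _ 75 39 _ _], head=2, tail=4, size=2
write(84): buf=[_ _ 75 39 84 _], head=2, tail=5, size=3
write(15): buf=[_ _ 75 39 84 15], head=2, tail=0, size=4
write(22): buf=[22 _ 75 39 84 15], head=2, tail=1, size=5
read(): buf=[22 _ _ 39 84 15], head=3, tail=1, size=4
write(99): buf=[22 99 _ 39 84 15], head=3, tail=2, size=5
write(15): buf=[22 99 15 39 84 15], head=3, tail=3, size=6
read(): buf=[22 99 15 _ 84 15], head=4, tail=3, size=5
read(): buf=[22 99 15 _ _ 15], head=5, tail=3, size=4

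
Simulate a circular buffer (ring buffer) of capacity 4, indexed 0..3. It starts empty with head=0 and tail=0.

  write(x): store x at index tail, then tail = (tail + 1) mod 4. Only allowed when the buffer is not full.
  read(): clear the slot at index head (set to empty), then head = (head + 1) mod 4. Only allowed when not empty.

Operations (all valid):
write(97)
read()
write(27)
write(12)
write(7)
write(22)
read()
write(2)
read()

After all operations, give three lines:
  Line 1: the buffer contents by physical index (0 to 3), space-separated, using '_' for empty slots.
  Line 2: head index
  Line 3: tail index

Answer: 22 2 _ 7
3
2

Derivation:
write(97): buf=[97 _ _ _], head=0, tail=1, size=1
read(): buf=[_ _ _ _], head=1, tail=1, size=0
write(27): buf=[_ 27 _ _], head=1, tail=2, size=1
write(12): buf=[_ 27 12 _], head=1, tail=3, size=2
write(7): buf=[_ 27 12 7], head=1, tail=0, size=3
write(22): buf=[22 27 12 7], head=1, tail=1, size=4
read(): buf=[22 _ 12 7], head=2, tail=1, size=3
write(2): buf=[22 2 12 7], head=2, tail=2, size=4
read(): buf=[22 2 _ 7], head=3, tail=2, size=3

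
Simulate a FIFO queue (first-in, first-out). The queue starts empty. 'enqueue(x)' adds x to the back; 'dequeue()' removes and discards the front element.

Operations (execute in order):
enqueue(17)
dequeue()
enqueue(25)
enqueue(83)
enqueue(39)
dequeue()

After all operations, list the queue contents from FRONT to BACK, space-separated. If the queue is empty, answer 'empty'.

Answer: 83 39

Derivation:
enqueue(17): [17]
dequeue(): []
enqueue(25): [25]
enqueue(83): [25, 83]
enqueue(39): [25, 83, 39]
dequeue(): [83, 39]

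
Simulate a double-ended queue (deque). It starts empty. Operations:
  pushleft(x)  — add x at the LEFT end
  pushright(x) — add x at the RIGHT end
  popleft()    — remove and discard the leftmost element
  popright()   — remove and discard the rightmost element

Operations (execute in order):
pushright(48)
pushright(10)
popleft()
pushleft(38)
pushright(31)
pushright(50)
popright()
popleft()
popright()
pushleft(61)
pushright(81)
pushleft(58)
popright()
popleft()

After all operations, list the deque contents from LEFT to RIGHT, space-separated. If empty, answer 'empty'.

Answer: 61 10

Derivation:
pushright(48): [48]
pushright(10): [48, 10]
popleft(): [10]
pushleft(38): [38, 10]
pushright(31): [38, 10, 31]
pushright(50): [38, 10, 31, 50]
popright(): [38, 10, 31]
popleft(): [10, 31]
popright(): [10]
pushleft(61): [61, 10]
pushright(81): [61, 10, 81]
pushleft(58): [58, 61, 10, 81]
popright(): [58, 61, 10]
popleft(): [61, 10]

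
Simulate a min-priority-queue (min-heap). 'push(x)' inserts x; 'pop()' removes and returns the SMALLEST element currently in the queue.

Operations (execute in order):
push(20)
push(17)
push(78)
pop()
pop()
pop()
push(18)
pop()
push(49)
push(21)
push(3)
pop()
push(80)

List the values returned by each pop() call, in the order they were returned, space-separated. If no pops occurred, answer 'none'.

push(20): heap contents = [20]
push(17): heap contents = [17, 20]
push(78): heap contents = [17, 20, 78]
pop() → 17: heap contents = [20, 78]
pop() → 20: heap contents = [78]
pop() → 78: heap contents = []
push(18): heap contents = [18]
pop() → 18: heap contents = []
push(49): heap contents = [49]
push(21): heap contents = [21, 49]
push(3): heap contents = [3, 21, 49]
pop() → 3: heap contents = [21, 49]
push(80): heap contents = [21, 49, 80]

Answer: 17 20 78 18 3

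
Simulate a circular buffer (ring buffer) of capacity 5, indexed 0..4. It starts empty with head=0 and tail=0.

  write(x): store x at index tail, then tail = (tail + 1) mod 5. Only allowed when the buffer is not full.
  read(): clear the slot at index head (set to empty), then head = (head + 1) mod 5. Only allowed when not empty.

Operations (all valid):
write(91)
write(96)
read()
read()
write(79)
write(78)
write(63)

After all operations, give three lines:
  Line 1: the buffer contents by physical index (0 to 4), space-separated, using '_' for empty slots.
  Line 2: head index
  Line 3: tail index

write(91): buf=[91 _ _ _ _], head=0, tail=1, size=1
write(96): buf=[91 96 _ _ _], head=0, tail=2, size=2
read(): buf=[_ 96 _ _ _], head=1, tail=2, size=1
read(): buf=[_ _ _ _ _], head=2, tail=2, size=0
write(79): buf=[_ _ 79 _ _], head=2, tail=3, size=1
write(78): buf=[_ _ 79 78 _], head=2, tail=4, size=2
write(63): buf=[_ _ 79 78 63], head=2, tail=0, size=3

Answer: _ _ 79 78 63
2
0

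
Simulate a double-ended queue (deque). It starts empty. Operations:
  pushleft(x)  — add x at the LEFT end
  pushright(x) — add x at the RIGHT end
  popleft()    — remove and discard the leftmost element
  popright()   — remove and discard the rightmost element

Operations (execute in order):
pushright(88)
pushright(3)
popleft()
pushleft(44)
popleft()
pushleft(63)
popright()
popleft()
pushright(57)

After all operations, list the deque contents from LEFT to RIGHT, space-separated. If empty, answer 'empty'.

Answer: 57

Derivation:
pushright(88): [88]
pushright(3): [88, 3]
popleft(): [3]
pushleft(44): [44, 3]
popleft(): [3]
pushleft(63): [63, 3]
popright(): [63]
popleft(): []
pushright(57): [57]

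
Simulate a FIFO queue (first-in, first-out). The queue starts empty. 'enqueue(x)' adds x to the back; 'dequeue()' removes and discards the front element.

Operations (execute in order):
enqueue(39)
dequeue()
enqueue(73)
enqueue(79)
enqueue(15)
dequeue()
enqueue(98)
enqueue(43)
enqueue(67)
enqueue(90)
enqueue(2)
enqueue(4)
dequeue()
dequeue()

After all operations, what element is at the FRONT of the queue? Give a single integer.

enqueue(39): queue = [39]
dequeue(): queue = []
enqueue(73): queue = [73]
enqueue(79): queue = [73, 79]
enqueue(15): queue = [73, 79, 15]
dequeue(): queue = [79, 15]
enqueue(98): queue = [79, 15, 98]
enqueue(43): queue = [79, 15, 98, 43]
enqueue(67): queue = [79, 15, 98, 43, 67]
enqueue(90): queue = [79, 15, 98, 43, 67, 90]
enqueue(2): queue = [79, 15, 98, 43, 67, 90, 2]
enqueue(4): queue = [79, 15, 98, 43, 67, 90, 2, 4]
dequeue(): queue = [15, 98, 43, 67, 90, 2, 4]
dequeue(): queue = [98, 43, 67, 90, 2, 4]

Answer: 98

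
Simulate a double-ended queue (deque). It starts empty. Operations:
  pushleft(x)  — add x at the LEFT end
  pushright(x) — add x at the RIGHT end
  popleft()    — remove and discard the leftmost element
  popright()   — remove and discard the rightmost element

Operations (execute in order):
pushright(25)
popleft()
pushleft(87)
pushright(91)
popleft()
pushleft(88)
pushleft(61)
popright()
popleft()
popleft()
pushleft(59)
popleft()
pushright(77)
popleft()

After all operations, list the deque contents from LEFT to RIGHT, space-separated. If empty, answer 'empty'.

Answer: empty

Derivation:
pushright(25): [25]
popleft(): []
pushleft(87): [87]
pushright(91): [87, 91]
popleft(): [91]
pushleft(88): [88, 91]
pushleft(61): [61, 88, 91]
popright(): [61, 88]
popleft(): [88]
popleft(): []
pushleft(59): [59]
popleft(): []
pushright(77): [77]
popleft(): []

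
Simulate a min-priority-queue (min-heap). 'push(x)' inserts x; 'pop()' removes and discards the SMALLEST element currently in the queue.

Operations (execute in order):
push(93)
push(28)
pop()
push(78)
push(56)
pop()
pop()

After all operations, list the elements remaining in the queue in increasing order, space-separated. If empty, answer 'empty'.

push(93): heap contents = [93]
push(28): heap contents = [28, 93]
pop() → 28: heap contents = [93]
push(78): heap contents = [78, 93]
push(56): heap contents = [56, 78, 93]
pop() → 56: heap contents = [78, 93]
pop() → 78: heap contents = [93]

Answer: 93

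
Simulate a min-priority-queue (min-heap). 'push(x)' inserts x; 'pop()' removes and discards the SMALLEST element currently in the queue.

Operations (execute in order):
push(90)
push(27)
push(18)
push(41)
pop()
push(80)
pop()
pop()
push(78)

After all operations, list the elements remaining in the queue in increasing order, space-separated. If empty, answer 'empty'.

push(90): heap contents = [90]
push(27): heap contents = [27, 90]
push(18): heap contents = [18, 27, 90]
push(41): heap contents = [18, 27, 41, 90]
pop() → 18: heap contents = [27, 41, 90]
push(80): heap contents = [27, 41, 80, 90]
pop() → 27: heap contents = [41, 80, 90]
pop() → 41: heap contents = [80, 90]
push(78): heap contents = [78, 80, 90]

Answer: 78 80 90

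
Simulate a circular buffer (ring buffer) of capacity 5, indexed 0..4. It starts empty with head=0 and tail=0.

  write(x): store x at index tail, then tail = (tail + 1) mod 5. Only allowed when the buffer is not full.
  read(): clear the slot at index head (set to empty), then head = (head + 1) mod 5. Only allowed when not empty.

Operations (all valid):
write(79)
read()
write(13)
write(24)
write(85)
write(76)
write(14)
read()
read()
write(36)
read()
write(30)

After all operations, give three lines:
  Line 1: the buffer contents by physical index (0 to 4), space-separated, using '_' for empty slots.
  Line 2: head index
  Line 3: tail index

Answer: 14 36 30 _ 76
4
3

Derivation:
write(79): buf=[79 _ _ _ _], head=0, tail=1, size=1
read(): buf=[_ _ _ _ _], head=1, tail=1, size=0
write(13): buf=[_ 13 _ _ _], head=1, tail=2, size=1
write(24): buf=[_ 13 24 _ _], head=1, tail=3, size=2
write(85): buf=[_ 13 24 85 _], head=1, tail=4, size=3
write(76): buf=[_ 13 24 85 76], head=1, tail=0, size=4
write(14): buf=[14 13 24 85 76], head=1, tail=1, size=5
read(): buf=[14 _ 24 85 76], head=2, tail=1, size=4
read(): buf=[14 _ _ 85 76], head=3, tail=1, size=3
write(36): buf=[14 36 _ 85 76], head=3, tail=2, size=4
read(): buf=[14 36 _ _ 76], head=4, tail=2, size=3
write(30): buf=[14 36 30 _ 76], head=4, tail=3, size=4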